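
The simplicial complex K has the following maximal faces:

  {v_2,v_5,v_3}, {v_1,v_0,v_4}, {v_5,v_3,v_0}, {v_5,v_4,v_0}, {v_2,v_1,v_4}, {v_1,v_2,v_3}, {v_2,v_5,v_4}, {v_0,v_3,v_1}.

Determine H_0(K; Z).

K has 6 vertices, 12 edges, 8 triangles.
rank ∂_0 = 0, rank ∂_1 = 5 ⇒ b_0 = 6 − 0 − 5 = 1; all invariant factors of ∂_1 are 1 so no torsion. So H_0 ≅ Z.

H_0 = Z.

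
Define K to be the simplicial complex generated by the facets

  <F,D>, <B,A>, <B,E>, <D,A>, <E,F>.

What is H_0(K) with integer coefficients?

H_0 ≅ Z.

Order the vertices as A < B < D < E < F. Listing each simplex with vertices in this order, K has dimension 1 with simplices:

  0-simplices (5): A, B, D, E, F
  1-simplices (5): AB, AD, BE, DF, EF

giving chain groups C_0 ≅ Z^5, C_1 ≅ Z^5.

∂_1: C_1 → C_0 is given by ∂[p,q] = [q] − [p]. For instance
  ∂DF = F − D.
The resulting 5×5 matrix has rank 4, and its Smith normal form has invariant factors (1,1,1,1).

Computing H_k = (kernel of ∂_k) / (image of ∂_{k+1}):

  H_0: rank C_0 − rank ∂_1 = 5 − 4 = 1, and the invariant factors of ∂_1 are all 1, so H_0 ≅ Z.

(K is a triangulation of the circle S^1.)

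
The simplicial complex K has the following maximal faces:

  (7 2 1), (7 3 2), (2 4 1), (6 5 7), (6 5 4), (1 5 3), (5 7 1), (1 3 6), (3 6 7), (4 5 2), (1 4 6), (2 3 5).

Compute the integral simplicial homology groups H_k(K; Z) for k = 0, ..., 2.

H_0 ≅ Z,  H_1 ≅ Z/2,  H_2 = 0.

Order the vertices as 1 < 2 < 3 < 4 < 5 < 6 < 7. Listing each simplex with vertices in this order, K has dimension 2 with simplices:

  0-simplices (7): [1], [2], [3], [4], [5], [6], [7]
  1-simplices (18): [1,2], [1,3], [1,4], [1,5], [1,6], [1,7], [2,3], [2,4], [2,5], [2,7], [3,5], [3,6], [3,7], [4,5], [4,6], [5,6], [5,7], [6,7]
  2-simplices (12): [1,2,4], [1,2,7], [1,3,5], [1,3,6], [1,4,6], [1,5,7], [2,3,5], [2,3,7], [2,4,5], [3,6,7], [4,5,6], [5,6,7]

giving chain groups C_0 ≅ Z^7, C_1 ≅ Z^18, C_2 ≅ Z^12.

∂_1: C_1 → C_0 is given by ∂[p,q] = [q] − [p].
The resulting 7×18 matrix has rank 6, and its Smith normal form has invariant factors (1,1,1,1,1,1).

∂_2: C_2 → C_1 acts by ∂[p,q,r] = [q,r] − [p,r] + [p,q]. For instance
  ∂[2,3,7] = [3,7] − [2,7] + [2,3],
  ∂[2,4,5] = [4,5] − [2,5] + [2,4].
This gives a 18×12 integer matrix of rank 12; reducing to Smith normal form yields diagonal entries (1,1,1,1,1,1,1,1,1,1,1,2).

From H_k ≅ ker(∂_k) / im(∂_{k+1}) we obtain:

  H_0: rank C_0 − rank ∂_1 = 7 − 6 = 1, and the invariant factors of ∂_1 are all 1, so H_0 ≅ Z.
  H_1: rank ker ∂_1 − rank ∂_2 = (18 − 6) − 12 = 0, and ∂_2 has invariant factor 2 > 1, so H_1 ≅ Z/2.
  H_2: rank ker ∂_2 − rank ∂_3 = (12 − 12) − 0 = 0, and there is no ∂_3, so H_2 ≅ 0.

As a check, the Euler characteristic is 7 − 18 + 12 = 1, which agrees with 1 − 0 + 0 = 1.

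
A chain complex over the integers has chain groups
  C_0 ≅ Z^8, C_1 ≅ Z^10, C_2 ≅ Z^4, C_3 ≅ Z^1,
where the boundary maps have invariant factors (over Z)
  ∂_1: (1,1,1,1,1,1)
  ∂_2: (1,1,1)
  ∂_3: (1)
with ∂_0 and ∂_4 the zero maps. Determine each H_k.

H_0: b_0 = 8 − 0 − 6 = 2; torsion from ∂_1 factors > 1: none. So H_0 ≅ Z^2.
H_1: b_1 = 10 − 6 − 3 = 1; torsion from ∂_2 factors > 1: none. So H_1 ≅ Z.
H_2: b_2 = 4 − 3 − 1 = 0; torsion from ∂_3 factors > 1: none. So H_2 ≅ 0.
H_3: b_3 = 1 − 1 − 0 = 0; torsion from ∂_4 factors > 1: none. So H_3 ≅ 0.

H_0 ≅ Z^2,  H_1 ≅ Z,  H_2 = 0,  H_3 = 0.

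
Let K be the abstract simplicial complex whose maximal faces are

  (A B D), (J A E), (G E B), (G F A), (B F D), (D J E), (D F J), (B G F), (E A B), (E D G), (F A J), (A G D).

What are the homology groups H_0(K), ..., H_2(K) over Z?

H_0 = Z,  H_1 = Z/2,  H_2 = 0.

Fix the vertex order A < B < D < E < F < G < J and write every simplex with vertices in increasing order. Then dim K = 2 and the simplices of K are:

  0-simplices (7): A, B, D, E, F, G, J
  1-simplices (18): AB, AD, AE, AF, AG, AJ, BD, BE, BF, BG, DE, DF, DG, DJ, EG, EJ, FG, FJ
  2-simplices (12): ABD, ABE, ADG, AEJ, AFG, AFJ, BDF, BEG, BFG, DEG, DEJ, DFJ

giving chain groups C_0 ≅ Z^7, C_1 ≅ Z^18, C_2 ≅ Z^12.

The boundary map ∂_1: C_1 → C_0 maps an edge to its endpoints' difference, ∂[p,q] = q − p. For instance
  ∂BE = E − B.
The resulting 7×18 matrix has rank 6, and its Smith normal form has invariant factors (1,1,1,1,1,1).

The boundary map ∂_2: C_2 → C_1 maps a triangle to the signed sum of its edges. For instance
  ∂AFJ = FJ − AJ + AF,
  ∂ABD = BD − AD + AB.
As a 18×12 matrix over Z this has rank 12, with invariant factors (1,1,1,1,1,1,1,1,1,1,1,2).

Reading off H_k = ker ∂_k / im ∂_{k+1}:

  H_0: rank C_0 − rank ∂_1 = 7 − 6 = 1, and the invariant factors of ∂_1 are all 1, so H_0 = Z.
  H_1: rank ker ∂_1 − rank ∂_2 = (18 − 6) − 12 = 0, and ∂_2 has invariant factor 2 > 1, so H_1 = Z/2.
  H_2: rank ker ∂_2 − rank ∂_3 = (12 − 12) − 0 = 0, and there is no ∂_3, so H_2 = 0.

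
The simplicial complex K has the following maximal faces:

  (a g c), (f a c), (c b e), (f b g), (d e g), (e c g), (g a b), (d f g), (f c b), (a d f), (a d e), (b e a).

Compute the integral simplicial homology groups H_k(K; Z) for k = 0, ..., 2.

Order the vertices as a < b < c < d < e < f < g. Listing each simplex with vertices in this order, K has dimension 2 with simplices:

  0-simplices (7): a, b, c, d, e, f, g
  1-simplices (18): ab, ac, ad, ae, af, ag, bc, be, bf, bg, ce, cf, cg, de, df, dg, eg, fg
  2-simplices (12): abe, abg, acf, acg, ade, adf, bce, bcf, bfg, ceg, deg, dfg

so the chain groups are C_0 ≅ Z^7, C_1 ≅ Z^18, C_2 ≅ Z^12.

The boundary map ∂_1: C_1 → C_0 maps an edge to its endpoints' difference, ∂[p,q] = q − p.
This gives a 7×18 integer matrix of rank 6; reducing to Smith normal form yields diagonal entries (1,1,1,1,1,1).

∂_2: C_2 → C_1 acts by ∂[p,q,r] = [q,r] − [p,r] + [p,q]. For instance
  ∂abe = be − ae + ab,
  ∂abg = bg − ag + ab.
The 18×12 boundary matrix has rank 12 and Smith normal form diag(1,1,1,1,1,1,1,1,1,1,1,2).

Reading off H_k = ker ∂_k / im ∂_{k+1}:

  H_0: rank C_0 − rank ∂_1 = 7 − 6 = 1, and the invariant factors of ∂_1 are all 1, so H_0 = Z.
  H_1: rank ker ∂_1 − rank ∂_2 = (18 − 6) − 12 = 0, and ∂_2 has invariant factor 2 > 1, so H_1 = Z/2.
  H_2: rank ker ∂_2 − rank ∂_3 = (12 − 12) − 0 = 0, and there is no ∂_3, so H_2 = 0.

H_0 = Z,  H_1 = Z/2,  H_2 = 0.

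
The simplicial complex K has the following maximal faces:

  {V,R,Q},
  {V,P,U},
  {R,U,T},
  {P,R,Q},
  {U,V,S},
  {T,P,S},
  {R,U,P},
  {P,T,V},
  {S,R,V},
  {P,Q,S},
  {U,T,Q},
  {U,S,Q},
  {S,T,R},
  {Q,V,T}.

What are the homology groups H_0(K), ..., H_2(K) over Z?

H_0 = Z,  H_1 = Z^2,  H_2 = Z.

We work with the vertex ordering P < Q < R < S < T < U < V. The simplices of K, each written with vertices in increasing order, are:

  0-simplices (7): P, Q, R, S, T, U, V
  1-simplices (21): PQ, PR, PS, PT, PU, PV, QR, QS, QT, QU, QV, RS, RT, RU, RV, ST, SU, SV, TU, TV, UV
  2-simplices (14): PQR, PQS, PRU, PST, PTV, PUV, QRV, QSU, QTU, QTV, RST, RSV, RTU, SUV

Hence C_0 ≅ Z^7, C_1 ≅ Z^21, C_2 ≅ Z^14.

∂_1: C_1 → C_0 is given by ∂[p,q] = [q] − [p]. For instance
  ∂QR = R − Q.
As a 7×21 matrix over Z this has rank 6, with invariant factors (1,1,1,1,1,1).

∂_2: C_2 → C_1 sends each 2-simplex [p,q,r] to [q,r] − [p,r] + [p,q]. For instance
  ∂RSV = SV − RV + RS,
  ∂PQS = QS − PS + PQ.
The resulting 21×14 matrix has rank 13, and its Smith normal form has invariant factors (1,1,1,1,1,1,1,1,1,1,1,1,1).

Now H_k = ker ∂_k / im ∂_{k+1}, so:

  H_0: rank C_0 − rank ∂_1 = 7 − 6 = 1, and the invariant factors of ∂_1 are all 1, so H_0 = Z.
  H_1: rank ker ∂_1 − rank ∂_2 = (21 − 6) − 13 = 2, and the invariant factors of ∂_2 are all 1, so H_1 = Z^2.
  H_2: rank ker ∂_2 − rank ∂_3 = (14 − 13) − 0 = 1, and there is no ∂_3, so H_2 = Z.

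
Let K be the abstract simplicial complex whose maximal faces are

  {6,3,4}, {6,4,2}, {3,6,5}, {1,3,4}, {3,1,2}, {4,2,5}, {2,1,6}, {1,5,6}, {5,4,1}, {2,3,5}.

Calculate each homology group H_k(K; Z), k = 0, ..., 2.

H_0 ≅ Z,  H_1 ≅ Z/2,  H_2 = 0.

Take the total order 1 < 2 < 3 < 4 < 5 < 6 on the vertex set. Then K (dimension 2) consists of the simplices:

  0-simplices (6): [1], [2], [3], [4], [5], [6]
  1-simplices (15): [1,2], [1,3], [1,4], [1,5], [1,6], [2,3], [2,4], [2,5], [2,6], [3,4], [3,5], [3,6], [4,5], [4,6], [5,6]
  2-simplices (10): [1,2,3], [1,2,6], [1,3,4], [1,4,5], [1,5,6], [2,3,5], [2,4,5], [2,4,6], [3,4,6], [3,5,6]

so the chain groups are C_0 ≅ Z^6, C_1 ≅ Z^15, C_2 ≅ Z^10.

The boundary map ∂_1: C_1 → C_0 maps an edge to its endpoints' difference, ∂[p,q] = q − p. For instance
  ∂[4,5] = [5] − [4].
This gives a 6×15 integer matrix of rank 5; reducing to Smith normal form yields diagonal entries (1,1,1,1,1).

Boundary ∂_2: C_2 → C_1 maps a triangle to the signed sum of its edges. For instance
  ∂[3,5,6] = [5,6] − [3,6] + [3,5],
  ∂[2,4,6] = [4,6] − [2,6] + [2,4].
This gives a 15×10 integer matrix of rank 10; reducing to Smith normal form yields diagonal entries (1,1,1,1,1,1,1,1,1,2).

Computing H_k = (kernel of ∂_k) / (image of ∂_{k+1}):

  H_0: rank C_0 − rank ∂_1 = 6 − 5 = 1, and the invariant factors of ∂_1 are all 1, so H_0 = Z.
  H_1: rank ker ∂_1 − rank ∂_2 = (15 − 5) − 10 = 0, and ∂_2 has invariant factor 2 > 1, so H_1 = Z/2.
  H_2: rank ker ∂_2 − rank ∂_3 = (10 − 10) − 0 = 0, and there is no ∂_3, so H_2 = 0.

As a check, the Euler characteristic is 6 − 15 + 10 = 1, which agrees with 1 − 0 + 0 = 1.
(K is a triangulation of the real projective plane RP^2.)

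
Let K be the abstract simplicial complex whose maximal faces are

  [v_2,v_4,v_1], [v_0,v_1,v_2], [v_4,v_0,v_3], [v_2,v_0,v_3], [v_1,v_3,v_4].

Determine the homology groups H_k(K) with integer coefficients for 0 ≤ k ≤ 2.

Take the total order v_0 < v_1 < v_2 < v_3 < v_4 on the vertex set. Then K (dimension 2) consists of the simplices:

  0-simplices (5): [v_0], [v_1], [v_2], [v_3], [v_4]
  1-simplices (10): [v_0,v_1], [v_0,v_2], [v_0,v_3], [v_0,v_4], [v_1,v_2], [v_1,v_3], [v_1,v_4], [v_2,v_3], [v_2,v_4], [v_3,v_4]
  2-simplices (5): [v_0,v_1,v_2], [v_0,v_2,v_3], [v_0,v_3,v_4], [v_1,v_2,v_4], [v_1,v_3,v_4]

so the chain groups are C_0 ≅ Z^5, C_1 ≅ Z^10, C_2 ≅ Z^5.

The boundary map ∂_1: C_1 → C_0 is given by ∂[p,q] = [q] − [p]. For instance
  ∂[v_2,v_4] = [v_4] − [v_2].
The 5×10 boundary matrix has rank 4 and Smith normal form diag(1,1,1,1).

∂_2: C_2 → C_1 sends each 2-simplex [p,q,r] to [q,r] − [p,r] + [p,q]. For instance
  ∂[v_0,v_1,v_2] = [v_1,v_2] − [v_0,v_2] + [v_0,v_1],
  ∂[v_0,v_2,v_3] = [v_2,v_3] − [v_0,v_3] + [v_0,v_2].
As a 10×5 matrix over Z this has rank 5, with invariant factors (1,1,1,1,1).

From H_k ≅ ker(∂_k) / im(∂_{k+1}) we obtain:

  H_0: rank C_0 − rank ∂_1 = 5 − 4 = 1, and the invariant factors of ∂_1 are all 1, so H_0 = Z.
  H_1: rank ker ∂_1 − rank ∂_2 = (10 − 4) − 5 = 1, and the invariant factors of ∂_2 are all 1, so H_1 = Z.
  H_2: rank ker ∂_2 − rank ∂_3 = (5 − 5) − 0 = 0, and there is no ∂_3, so H_2 = 0.

(K is a triangulation of the Möbius band.)

H_0 = Z,  H_1 = Z,  H_2 = 0.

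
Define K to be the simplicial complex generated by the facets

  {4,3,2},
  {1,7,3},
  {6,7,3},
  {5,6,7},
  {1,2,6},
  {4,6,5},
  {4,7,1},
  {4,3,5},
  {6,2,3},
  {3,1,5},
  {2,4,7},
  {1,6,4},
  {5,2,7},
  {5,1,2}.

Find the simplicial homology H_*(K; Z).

H_0 = Z,  H_1 = Z^2,  H_2 = Z.

K has 7 vertices, 21 edges, 14 triangles.
rank ∂_0 = 0, rank ∂_1 = 6 ⇒ b_0 = 7 − 0 − 6 = 1; all invariant factors of ∂_1 are 1 so no torsion. So H_0 = Z.
rank ∂_1 = 6, rank ∂_2 = 13 ⇒ b_1 = 21 − 6 − 13 = 2; all invariant factors of ∂_2 are 1 so no torsion. So H_1 = Z^2.
rank ∂_2 = 13, rank ∂_3 = 0 ⇒ b_2 = 14 − 13 − 0 = 1. So H_2 = Z.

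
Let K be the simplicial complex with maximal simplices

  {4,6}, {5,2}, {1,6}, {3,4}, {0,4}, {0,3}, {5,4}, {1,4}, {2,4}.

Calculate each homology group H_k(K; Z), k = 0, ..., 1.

Order the vertices as 0 < 1 < 2 < 3 < 4 < 5 < 6. Listing each simplex with vertices in this order, K has dimension 1 with simplices:

  0-simplices (7): [0], [1], [2], [3], [4], [5], [6]
  1-simplices (9): [0,3], [0,4], [1,4], [1,6], [2,4], [2,5], [3,4], [4,5], [4,6]

so the chain groups are C_0 ≅ Z^7, C_1 ≅ Z^9.

Boundary ∂_1: C_1 → C_0 sends each edge [p,q] (with p < q) to q − p. For instance
  ∂[2,5] = [5] − [2].
This gives a 7×9 integer matrix of rank 6; reducing to Smith normal form yields diagonal entries (1,1,1,1,1,1).

From H_k ≅ ker(∂_k) / im(∂_{k+1}) we obtain:

  H_0: rank C_0 − rank ∂_1 = 7 − 6 = 1, and the invariant factors of ∂_1 are all 1, so H_0 = Z.
  H_1: rank ker ∂_1 − rank ∂_2 = (9 − 6) − 0 = 3, and there is no ∂_2, so H_1 = Z^3.

(K is a triangulation of a wedge of 3 circles.)

H_0 = Z,  H_1 = Z^3.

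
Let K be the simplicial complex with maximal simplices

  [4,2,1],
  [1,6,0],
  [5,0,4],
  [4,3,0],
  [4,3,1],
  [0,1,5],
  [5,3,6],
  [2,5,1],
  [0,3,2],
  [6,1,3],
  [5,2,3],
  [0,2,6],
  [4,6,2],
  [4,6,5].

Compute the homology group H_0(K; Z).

We work with the vertex ordering 0 < 1 < 2 < 3 < 4 < 5 < 6. The simplices of K, each written with vertices in increasing order, are:

  0-simplices (7): [0], [1], [2], [3], [4], [5], [6]
  1-simplices (21): [0,1], [0,2], [0,3], [0,4], [0,5], [0,6], [1,2], [1,3], [1,4], [1,5], [1,6], [2,3], [2,4], [2,5], [2,6], [3,4], [3,5], [3,6], [4,5], [4,6], [5,6]
  2-simplices (14): [0,1,5], [0,1,6], [0,2,3], [0,2,6], [0,3,4], [0,4,5], [1,2,4], [1,2,5], [1,3,4], [1,3,6], [2,3,5], [2,4,6], [3,5,6], [4,5,6]

giving chain groups C_0 ≅ Z^7, C_1 ≅ Z^21, C_2 ≅ Z^14.

∂_1: C_1 → C_0 is given by ∂[p,q] = [q] − [p].
The 7×21 boundary matrix has rank 6 and Smith normal form diag(1,1,1,1,1,1).

Boundary ∂_2: C_2 → C_1 sends each 2-simplex [p,q,r] to [q,r] − [p,r] + [p,q]. For instance
  ∂[3,5,6] = [5,6] − [3,6] + [3,5],
  ∂[0,4,5] = [4,5] − [0,5] + [0,4].
This gives a 21×14 integer matrix of rank 13; reducing to Smith normal form yields diagonal entries (1,1,1,1,1,1,1,1,1,1,1,1,1).

Now H_k = ker ∂_k / im ∂_{k+1}, so:

  H_0: rank C_0 − rank ∂_1 = 7 − 6 = 1, and the invariant factors of ∂_1 are all 1, so H_0 = Z.

H_0 = Z.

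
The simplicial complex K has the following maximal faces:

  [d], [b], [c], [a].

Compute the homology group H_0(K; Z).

Order the vertices as a < b < c < d. Listing each simplex with vertices in this order, K has dimension 0 with simplices:

  0-simplices (4): a, b, c, d

Hence C_0 ≅ Z^4.

Computing H_k = (kernel of ∂_k) / (image of ∂_{k+1}):

  H_0: rank C_0 − rank ∂_1 = 4 − 0 = 4, and there is no ∂_1, so H_0 ≅ Z^4.

H_0 = Z^4.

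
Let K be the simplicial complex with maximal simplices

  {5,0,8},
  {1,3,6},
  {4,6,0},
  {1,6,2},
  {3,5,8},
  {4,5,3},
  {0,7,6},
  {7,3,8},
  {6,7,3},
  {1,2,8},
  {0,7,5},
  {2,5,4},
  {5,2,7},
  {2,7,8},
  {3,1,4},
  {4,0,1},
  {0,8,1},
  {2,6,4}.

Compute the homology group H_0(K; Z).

H_0 ≅ Z.

Take the total order 0 < 1 < 2 < 3 < 4 < 5 < 6 < 7 < 8 on the vertex set. Then K (dimension 2) consists of the simplices:

  0-simplices (9): [0], [1], [2], [3], [4], [5], [6], [7], [8]
  1-simplices (27): (27 of them)
  2-simplices (18): [0,1,4], [0,1,8], [0,4,6], [0,5,7], [0,5,8], [0,6,7], [1,2,6], [1,2,8], [1,3,4], [1,3,6], [2,4,5], [2,4,6], [2,5,7], [2,7,8], [3,4,5], [3,5,8], [3,6,7], [3,7,8]

so the chain groups are C_0 ≅ Z^9, C_1 ≅ Z^27, C_2 ≅ Z^18.

∂_1: C_1 → C_0 maps an edge to its endpoints' difference, ∂[p,q] = q − p.
This gives a 9×27 integer matrix of rank 8; reducing to Smith normal form yields diagonal entries (1,1,1,1,1,1,1,1).

∂_2: C_2 → C_1 maps a triangle to the signed sum of its edges. For instance
  ∂[0,1,8] = [1,8] − [0,8] + [0,1],
  ∂[2,5,7] = [5,7] − [2,7] + [2,5].
The 27×18 boundary matrix has rank 18 and Smith normal form diag(1,1,1,1,1,1,1,1,1,1,1,1,1,1,1,1,1,2).

Now H_k = ker ∂_k / im ∂_{k+1}, so:

  H_0: rank C_0 − rank ∂_1 = 9 − 8 = 1, and the invariant factors of ∂_1 are all 1, so H_0 = Z.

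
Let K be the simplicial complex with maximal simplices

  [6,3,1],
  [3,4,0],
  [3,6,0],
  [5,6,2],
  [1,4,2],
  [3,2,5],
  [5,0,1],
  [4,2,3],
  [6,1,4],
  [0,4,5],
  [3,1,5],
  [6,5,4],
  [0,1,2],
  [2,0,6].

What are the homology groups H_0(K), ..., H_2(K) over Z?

H_0 ≅ Z,  H_1 ≅ Z^2,  H_2 ≅ Z.

We work with the vertex ordering 0 < 1 < 2 < 3 < 4 < 5 < 6. The simplices of K, each written with vertices in increasing order, are:

  0-simplices (7): [0], [1], [2], [3], [4], [5], [6]
  1-simplices (21): [0,1], [0,2], [0,3], [0,4], [0,5], [0,6], [1,2], [1,3], [1,4], [1,5], [1,6], [2,3], [2,4], [2,5], [2,6], [3,4], [3,5], [3,6], [4,5], [4,6], [5,6]
  2-simplices (14): [0,1,2], [0,1,5], [0,2,6], [0,3,4], [0,3,6], [0,4,5], [1,2,4], [1,3,5], [1,3,6], [1,4,6], [2,3,4], [2,3,5], [2,5,6], [4,5,6]

Hence C_0 ≅ Z^7, C_1 ≅ Z^21, C_2 ≅ Z^14.

∂_1: C_1 → C_0 maps an edge to its endpoints' difference, ∂[p,q] = q − p.
As a 7×21 matrix over Z this has rank 6, with invariant factors (1,1,1,1,1,1).

The boundary map ∂_2: C_2 → C_1 acts by ∂[p,q,r] = [q,r] − [p,r] + [p,q]. For instance
  ∂[0,4,5] = [4,5] − [0,5] + [0,4],
  ∂[1,2,4] = [2,4] − [1,4] + [1,2].
The resulting 21×14 matrix has rank 13, and its Smith normal form has invariant factors (1,1,1,1,1,1,1,1,1,1,1,1,1).

Reading off H_k = ker ∂_k / im ∂_{k+1}:

  H_0: rank C_0 − rank ∂_1 = 7 − 6 = 1, and the invariant factors of ∂_1 are all 1, so H_0 = Z.
  H_1: rank ker ∂_1 − rank ∂_2 = (21 − 6) − 13 = 2, and the invariant factors of ∂_2 are all 1, so H_1 = Z^2.
  H_2: rank ker ∂_2 − rank ∂_3 = (14 − 13) − 0 = 1, and there is no ∂_3, so H_2 = Z.

As a check, the Euler characteristic is 7 − 21 + 14 = 0, which agrees with 1 − 2 + 1 = 0.
(K is a triangulation of the torus T^2.)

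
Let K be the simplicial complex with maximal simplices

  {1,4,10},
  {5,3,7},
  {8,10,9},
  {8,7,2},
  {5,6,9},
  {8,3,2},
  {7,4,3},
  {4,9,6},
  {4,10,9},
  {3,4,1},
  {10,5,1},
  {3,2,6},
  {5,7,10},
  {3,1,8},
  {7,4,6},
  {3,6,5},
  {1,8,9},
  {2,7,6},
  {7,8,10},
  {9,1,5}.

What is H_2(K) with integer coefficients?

Fix the vertex order 1 < 2 < 3 < 4 < 5 < 6 < 7 < 8 < 9 < 10 and write every simplex with vertices in increasing order. Then dim K = 2 and the simplices of K are:

  0-simplices (10): [1], [2], [3], [4], [5], [6], [7], [8], [9], [10]
  1-simplices (30): (30 of them)
  2-simplices (20): (20 of them)

so the chain groups are C_0 ≅ Z^10, C_1 ≅ Z^30, C_2 ≅ Z^20.

The boundary map ∂_1: C_1 → C_0 sends each edge [p,q] (with p < q) to q − p.
As a 10×30 matrix over Z this has rank 9, with invariant factors (1,1,1,1,1,1,1,1,1).

The boundary map ∂_2: C_2 → C_1 sends each 2-simplex [p,q,r] to [q,r] − [p,r] + [p,q]. For instance
  ∂[2,3,6] = [3,6] − [2,6] + [2,3],
  ∂[7,8,10] = [8,10] − [7,10] + [7,8].
The 30×20 boundary matrix has rank 20 and Smith normal form diag(1,1,1,1,1,1,1,1,1,1,1,1,1,1,1,1,1,1,1,2).

Now H_k = ker ∂_k / im ∂_{k+1}, so:

  H_2: rank ker ∂_2 − rank ∂_3 = (20 − 20) − 0 = 0, and there is no ∂_3, so H_2 = 0.

(K is a triangulation of the Klein bottle.)

H_2 ≅ 0.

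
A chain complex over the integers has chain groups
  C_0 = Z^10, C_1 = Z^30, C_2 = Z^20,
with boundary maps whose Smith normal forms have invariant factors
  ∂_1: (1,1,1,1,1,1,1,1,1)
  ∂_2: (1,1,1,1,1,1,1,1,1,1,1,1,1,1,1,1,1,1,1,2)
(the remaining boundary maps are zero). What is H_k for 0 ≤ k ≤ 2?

H_0 = Z,  H_1 = Z ⊕ Z/2Z,  H_2 = 0.

H_0: b_0 = 10 − 0 − 9 = 1; torsion from ∂_1 factors > 1: none. So H_0 = Z.
H_1: b_1 = 30 − 9 − 20 = 1; torsion from ∂_2 factors > 1: [2]. So H_1 = Z ⊕ Z/2Z.
H_2: b_2 = 20 − 20 − 0 = 0; torsion from ∂_3 factors > 1: none. So H_2 = 0.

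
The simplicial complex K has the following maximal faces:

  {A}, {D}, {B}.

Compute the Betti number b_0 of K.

Fix the vertex order A < B < D and write every simplex with vertices in increasing order. Then dim K = 0 and the simplices of K are:

  0-simplices (3): A, B, D

so the chain groups are C_0 ≅ Z^3.

Reading off H_k = ker ∂_k / im ∂_{k+1}:

  H_0: rank C_0 − rank ∂_1 = 3 − 0 = 3, and there is no ∂_1, so H_0 ≅ Z^3.

Hence the Betti numbers are b_0 = 3.

b_0 = 3.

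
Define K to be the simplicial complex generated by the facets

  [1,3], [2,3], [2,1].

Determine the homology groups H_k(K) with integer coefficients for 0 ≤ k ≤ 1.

H_0 = Z,  H_1 = Z.

Order the vertices as 1 < 2 < 3. Listing each simplex with vertices in this order, K has dimension 1 with simplices:

  0-simplices (3): [1], [2], [3]
  1-simplices (3): [1,2], [1,3], [2,3]

Hence C_0 ≅ Z^3, C_1 ≅ Z^3.

Boundary ∂_1: C_1 → C_0 sends each edge [p,q] (with p < q) to q − p. For instance
  ∂[2,3] = [3] − [2].
The resulting 3×3 matrix has rank 2, and its Smith normal form has invariant factors (1,1).

Now H_k = ker ∂_k / im ∂_{k+1}, so:

  H_0: rank C_0 − rank ∂_1 = 3 − 2 = 1, and the invariant factors of ∂_1 are all 1, so H_0 = Z.
  H_1: rank ker ∂_1 − rank ∂_2 = (3 − 2) − 0 = 1, and there is no ∂_2, so H_1 = Z.

As a check, the Euler characteristic is 3 − 3 = 0, which agrees with 1 − 1 = 0.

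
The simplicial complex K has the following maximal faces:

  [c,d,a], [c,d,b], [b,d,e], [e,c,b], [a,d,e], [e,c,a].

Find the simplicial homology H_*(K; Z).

Take the total order a < b < c < d < e on the vertex set. Then K (dimension 2) consists of the simplices:

  0-simplices (5): a, b, c, d, e
  1-simplices (9): ac, ad, ae, bc, bd, be, cd, ce, de
  2-simplices (6): acd, ace, ade, bcd, bce, bde

Hence C_0 ≅ Z^5, C_1 ≅ Z^9, C_2 ≅ Z^6.

The boundary map ∂_1: C_1 → C_0 maps an edge to its endpoints' difference, ∂[p,q] = q − p. For instance
  ∂ad = d − a.
This gives a 5×9 integer matrix of rank 4; reducing to Smith normal form yields diagonal entries (1,1,1,1).

∂_2: C_2 → C_1 acts by ∂[p,q,r] = [q,r] − [p,r] + [p,q]. For instance
  ∂ade = de − ae + ad,
  ∂ace = ce − ae + ac.
As a 9×6 matrix over Z this has rank 5, with invariant factors (1,1,1,1,1).

Reading off H_k = ker ∂_k / im ∂_{k+1}:

  H_0: rank C_0 − rank ∂_1 = 5 − 4 = 1, and the invariant factors of ∂_1 are all 1, so H_0 = Z.
  H_1: rank ker ∂_1 − rank ∂_2 = (9 − 4) − 5 = 0, and the invariant factors of ∂_2 are all 1, so H_1 = 0.
  H_2: rank ker ∂_2 − rank ∂_3 = (6 − 5) − 0 = 1, and there is no ∂_3, so H_2 = Z.

As a check, the Euler characteristic is 5 − 9 + 6 = 2, which agrees with 1 − 0 + 1 = 2.
(K is a triangulation of the 2-sphere S^2.)

H_0 = Z,  H_1 = 0,  H_2 = Z.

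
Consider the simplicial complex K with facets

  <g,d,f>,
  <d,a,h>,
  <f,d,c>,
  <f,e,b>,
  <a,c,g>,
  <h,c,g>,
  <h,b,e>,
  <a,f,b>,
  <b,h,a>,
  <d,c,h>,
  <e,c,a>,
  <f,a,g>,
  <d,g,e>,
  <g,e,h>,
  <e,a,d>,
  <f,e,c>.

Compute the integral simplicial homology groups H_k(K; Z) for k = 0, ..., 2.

H_0 = Z,  H_1 = Z^2,  H_2 = Z.

K has 8 vertices, 24 edges, 16 triangles.
rank ∂_0 = 0, rank ∂_1 = 7 ⇒ b_0 = 8 − 0 − 7 = 1; all invariant factors of ∂_1 are 1 so no torsion. So H_0 = Z.
rank ∂_1 = 7, rank ∂_2 = 15 ⇒ b_1 = 24 − 7 − 15 = 2; all invariant factors of ∂_2 are 1 so no torsion. So H_1 = Z^2.
rank ∂_2 = 15, rank ∂_3 = 0 ⇒ b_2 = 16 − 15 − 0 = 1. So H_2 = Z.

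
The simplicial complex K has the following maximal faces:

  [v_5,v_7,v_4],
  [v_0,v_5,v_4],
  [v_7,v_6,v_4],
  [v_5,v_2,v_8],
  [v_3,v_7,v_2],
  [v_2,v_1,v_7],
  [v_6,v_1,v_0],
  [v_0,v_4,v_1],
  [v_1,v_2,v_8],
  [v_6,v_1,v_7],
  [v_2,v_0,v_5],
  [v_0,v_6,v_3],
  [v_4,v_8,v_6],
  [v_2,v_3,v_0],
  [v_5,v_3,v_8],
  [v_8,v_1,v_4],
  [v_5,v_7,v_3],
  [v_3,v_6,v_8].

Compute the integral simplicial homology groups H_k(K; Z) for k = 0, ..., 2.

Order the vertices as v_0 < v_1 < v_2 < v_3 < v_4 < v_5 < v_6 < v_7 < v_8. Listing each simplex with vertices in this order, K has dimension 2 with simplices:

  0-simplices (9): [v_0], [v_1], [v_2], [v_3], [v_4], [v_5], [v_6], [v_7], [v_8]
  1-simplices (27): (27 of them)
  2-simplices (18): (18 of them)

so the chain groups are C_0 ≅ Z^9, C_1 ≅ Z^27, C_2 ≅ Z^18.

Boundary ∂_1: C_1 → C_0 maps an edge to its endpoints' difference, ∂[p,q] = q − p.
This gives a 9×27 integer matrix of rank 8; reducing to Smith normal form yields diagonal entries (1,1,1,1,1,1,1,1).

The boundary map ∂_2: C_2 → C_1 acts by ∂[p,q,r] = [q,r] − [p,r] + [p,q]. For instance
  ∂[v_1,v_4,v_8] = [v_4,v_8] − [v_1,v_8] + [v_1,v_4],
  ∂[v_3,v_6,v_8] = [v_6,v_8] − [v_3,v_8] + [v_3,v_6].
The 27×18 boundary matrix has rank 18 and Smith normal form diag(1,1,1,1,1,1,1,1,1,1,1,1,1,1,1,1,1,2).

Computing H_k = (kernel of ∂_k) / (image of ∂_{k+1}):

  H_0: rank C_0 − rank ∂_1 = 9 − 8 = 1, and the invariant factors of ∂_1 are all 1, so H_0 = Z.
  H_1: rank ker ∂_1 − rank ∂_2 = (27 − 8) − 18 = 1, and ∂_2 has invariant factor 2 > 1, so H_1 = Z ⊕ Z/2.
  H_2: rank ker ∂_2 − rank ∂_3 = (18 − 18) − 0 = 0, and there is no ∂_3, so H_2 = 0.

As a check, the Euler characteristic is 9 − 27 + 18 = 0, which agrees with 1 − 1 + 0 = 0.

H_0 ≅ Z,  H_1 ≅ Z ⊕ Z/2,  H_2 = 0.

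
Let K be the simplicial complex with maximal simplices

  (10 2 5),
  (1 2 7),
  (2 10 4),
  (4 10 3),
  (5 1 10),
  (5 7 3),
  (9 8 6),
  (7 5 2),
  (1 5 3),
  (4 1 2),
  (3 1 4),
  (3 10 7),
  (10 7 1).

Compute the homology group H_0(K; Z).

Order the vertices as 1 < 2 < 3 < 4 < 5 < 6 < 7 < 8 < 9 < 10. Listing each simplex with vertices in this order, K has dimension 2 with simplices:

  0-simplices (10): [1], [2], [3], [4], [5], [6], [7], [8], [9], [10]
  1-simplices (21): [1,2], [1,3], [1,4], [1,5], [1,7], [1,10], [2,4], [2,5], [2,7], [2,10], [3,4], [3,5], [3,7], [3,10], [4,10], [5,7], [5,10], [6,8], [6,9], [7,10], [8,9]
  2-simplices (13): [1,2,4], [1,2,7], [1,3,4], [1,3,5], [1,5,10], [1,7,10], [2,4,10], [2,5,7], [2,5,10], [3,4,10], [3,5,7], [3,7,10], [6,8,9]

so the chain groups are C_0 ≅ Z^10, C_1 ≅ Z^21, C_2 ≅ Z^13.

Boundary ∂_1: C_1 → C_0 maps an edge to its endpoints' difference, ∂[p,q] = q − p.
The 10×21 boundary matrix has rank 8 and Smith normal form diag(1,1,1,1,1,1,1,1).

The boundary map ∂_2: C_2 → C_1 sends each 2-simplex [p,q,r] to [q,r] − [p,r] + [p,q]. For instance
  ∂[1,5,10] = [5,10] − [1,10] + [1,5],
  ∂[1,3,4] = [3,4] − [1,4] + [1,3].
The 21×13 boundary matrix has rank 13 and Smith normal form diag(1,1,1,1,1,1,1,1,1,1,1,1,2).

Computing H_k = (kernel of ∂_k) / (image of ∂_{k+1}):

  H_0: rank C_0 − rank ∂_1 = 10 − 8 = 2, and the invariant factors of ∂_1 are all 1, so H_0 ≅ Z^2.

(K is a triangulation of the disjoint union of the 2-simplex and the real projective plane RP^2.)

H_0 ≅ Z^2.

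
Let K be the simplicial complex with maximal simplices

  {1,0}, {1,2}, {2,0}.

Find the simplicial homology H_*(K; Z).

H_0 ≅ Z,  H_1 ≅ Z.

K has 3 vertices, 3 edges.
rank ∂_0 = 0, rank ∂_1 = 2 ⇒ b_0 = 3 − 0 − 2 = 1; all invariant factors of ∂_1 are 1 so no torsion. So H_0 ≅ Z.
rank ∂_1 = 2, rank ∂_2 = 0 ⇒ b_1 = 3 − 2 − 0 = 1. So H_1 ≅ Z.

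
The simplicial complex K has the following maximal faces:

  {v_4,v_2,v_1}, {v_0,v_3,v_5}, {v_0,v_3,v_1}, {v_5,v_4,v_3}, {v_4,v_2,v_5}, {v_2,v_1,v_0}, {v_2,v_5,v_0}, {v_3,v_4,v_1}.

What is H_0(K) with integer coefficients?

H_0 = Z.

Order the vertices as v_0 < v_1 < v_2 < v_3 < v_4 < v_5. Listing each simplex with vertices in this order, K has dimension 2 with simplices:

  0-simplices (6): [v_0], [v_1], [v_2], [v_3], [v_4], [v_5]
  1-simplices (12): [v_0,v_1], [v_0,v_2], [v_0,v_3], [v_0,v_5], [v_1,v_2], [v_1,v_3], [v_1,v_4], [v_2,v_4], [v_2,v_5], [v_3,v_4], [v_3,v_5], [v_4,v_5]
  2-simplices (8): [v_0,v_1,v_2], [v_0,v_1,v_3], [v_0,v_2,v_5], [v_0,v_3,v_5], [v_1,v_2,v_4], [v_1,v_3,v_4], [v_2,v_4,v_5], [v_3,v_4,v_5]

Hence C_0 ≅ Z^6, C_1 ≅ Z^12, C_2 ≅ Z^8.

The boundary map ∂_1: C_1 → C_0 is given by ∂[p,q] = [q] − [p]. For instance
  ∂[v_1,v_3] = [v_3] − [v_1].
As a 6×12 matrix over Z this has rank 5, with invariant factors (1,1,1,1,1).

∂_2: C_2 → C_1 sends each 2-simplex [p,q,r] to [q,r] − [p,r] + [p,q]. For instance
  ∂[v_0,v_1,v_2] = [v_1,v_2] − [v_0,v_2] + [v_0,v_1],
  ∂[v_0,v_1,v_3] = [v_1,v_3] − [v_0,v_3] + [v_0,v_1].
The 12×8 boundary matrix has rank 7 and Smith normal form diag(1,1,1,1,1,1,1).

Reading off H_k = ker ∂_k / im ∂_{k+1}:

  H_0: rank C_0 − rank ∂_1 = 6 − 5 = 1, and the invariant factors of ∂_1 are all 1, so H_0 ≅ Z.

(K is a triangulation of the 2-sphere S^2.)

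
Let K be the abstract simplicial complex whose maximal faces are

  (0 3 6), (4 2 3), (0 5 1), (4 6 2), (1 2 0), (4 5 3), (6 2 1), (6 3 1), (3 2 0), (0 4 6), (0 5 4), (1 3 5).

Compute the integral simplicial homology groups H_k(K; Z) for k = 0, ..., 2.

We work with the vertex ordering 0 < 1 < 2 < 3 < 4 < 5 < 6. The simplices of K, each written with vertices in increasing order, are:

  0-simplices (7): [0], [1], [2], [3], [4], [5], [6]
  1-simplices (18): [0,1], [0,2], [0,3], [0,4], [0,5], [0,6], [1,2], [1,3], [1,5], [1,6], [2,3], [2,4], [2,6], [3,4], [3,5], [3,6], [4,5], [4,6]
  2-simplices (12): [0,1,2], [0,1,5], [0,2,3], [0,3,6], [0,4,5], [0,4,6], [1,2,6], [1,3,5], [1,3,6], [2,3,4], [2,4,6], [3,4,5]

Hence C_0 ≅ Z^7, C_1 ≅ Z^18, C_2 ≅ Z^12.

The boundary map ∂_1: C_1 → C_0 sends each edge [p,q] (with p < q) to q − p.
The resulting 7×18 matrix has rank 6, and its Smith normal form has invariant factors (1,1,1,1,1,1).

∂_2: C_2 → C_1 maps a triangle to the signed sum of its edges. For instance
  ∂[0,3,6] = [3,6] − [0,6] + [0,3],
  ∂[0,1,2] = [1,2] − [0,2] + [0,1].
The 18×12 boundary matrix has rank 12 and Smith normal form diag(1,1,1,1,1,1,1,1,1,1,1,2).

Computing H_k = (kernel of ∂_k) / (image of ∂_{k+1}):

  H_0: rank C_0 − rank ∂_1 = 7 − 6 = 1, and the invariant factors of ∂_1 are all 1, so H_0 = Z.
  H_1: rank ker ∂_1 − rank ∂_2 = (18 − 6) − 12 = 0, and ∂_2 has invariant factor 2 > 1, so H_1 = Z/2.
  H_2: rank ker ∂_2 − rank ∂_3 = (12 − 12) − 0 = 0, and there is no ∂_3, so H_2 = 0.

As a check, the Euler characteristic is 7 − 18 + 12 = 1, which agrees with 1 − 0 + 0 = 1.

H_0 = Z,  H_1 = Z/2,  H_2 = 0.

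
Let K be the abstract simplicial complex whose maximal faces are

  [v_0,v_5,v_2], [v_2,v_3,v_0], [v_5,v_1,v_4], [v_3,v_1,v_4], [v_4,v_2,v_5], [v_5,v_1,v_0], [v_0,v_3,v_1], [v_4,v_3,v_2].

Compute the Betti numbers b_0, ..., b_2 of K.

b_0 = 1, b_1 = 0, b_2 = 1.

We work with the vertex ordering v_0 < v_1 < v_2 < v_3 < v_4 < v_5. The simplices of K, each written with vertices in increasing order, are:

  0-simplices (6): [v_0], [v_1], [v_2], [v_3], [v_4], [v_5]
  1-simplices (12): [v_0,v_1], [v_0,v_2], [v_0,v_3], [v_0,v_5], [v_1,v_3], [v_1,v_4], [v_1,v_5], [v_2,v_3], [v_2,v_4], [v_2,v_5], [v_3,v_4], [v_4,v_5]
  2-simplices (8): [v_0,v_1,v_3], [v_0,v_1,v_5], [v_0,v_2,v_3], [v_0,v_2,v_5], [v_1,v_3,v_4], [v_1,v_4,v_5], [v_2,v_3,v_4], [v_2,v_4,v_5]

giving chain groups C_0 ≅ Z^6, C_1 ≅ Z^12, C_2 ≅ Z^8.

Boundary ∂_1: C_1 → C_0 maps an edge to its endpoints' difference, ∂[p,q] = q − p. For instance
  ∂[v_1,v_4] = [v_4] − [v_1].
As a 6×12 matrix over Z this has rank 5, with invariant factors (1,1,1,1,1).

Boundary ∂_2: C_2 → C_1 acts by ∂[p,q,r] = [q,r] − [p,r] + [p,q]. For instance
  ∂[v_0,v_2,v_5] = [v_2,v_5] − [v_0,v_5] + [v_0,v_2],
  ∂[v_2,v_4,v_5] = [v_4,v_5] − [v_2,v_5] + [v_2,v_4].
As a 12×8 matrix over Z this has rank 7, with invariant factors (1,1,1,1,1,1,1).

Now H_k = ker ∂_k / im ∂_{k+1}, so:

  H_0: rank C_0 − rank ∂_1 = 6 − 5 = 1, and the invariant factors of ∂_1 are all 1, so H_0 ≅ Z.
  H_1: rank ker ∂_1 − rank ∂_2 = (12 − 5) − 7 = 0, and the invariant factors of ∂_2 are all 1, so H_1 ≅ 0.
  H_2: rank ker ∂_2 − rank ∂_3 = (8 − 7) − 0 = 1, and there is no ∂_3, so H_2 ≅ Z.

(K is a triangulation of the 2-sphere S^2.)

Hence the Betti numbers are b_0 = 1, b_1 = 0, b_2 = 1.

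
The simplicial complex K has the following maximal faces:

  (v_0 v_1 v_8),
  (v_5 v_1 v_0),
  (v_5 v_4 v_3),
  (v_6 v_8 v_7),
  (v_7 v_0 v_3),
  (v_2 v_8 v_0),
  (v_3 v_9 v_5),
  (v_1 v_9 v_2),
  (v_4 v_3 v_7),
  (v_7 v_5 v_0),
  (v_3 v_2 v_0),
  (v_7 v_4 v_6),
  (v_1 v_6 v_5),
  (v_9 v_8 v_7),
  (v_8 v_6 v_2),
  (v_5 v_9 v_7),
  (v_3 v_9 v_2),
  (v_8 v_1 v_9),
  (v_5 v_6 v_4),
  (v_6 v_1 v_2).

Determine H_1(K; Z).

Take the total order v_0 < v_1 < v_2 < v_3 < v_4 < v_5 < v_6 < v_7 < v_8 < v_9 on the vertex set. Then K (dimension 2) consists of the simplices:

  0-simplices (10): [v_0], [v_1], [v_2], [v_3], [v_4], [v_5], [v_6], [v_7], [v_8], [v_9]
  1-simplices (30): (30 of them)
  2-simplices (20): (20 of them)

so the chain groups are C_0 ≅ Z^10, C_1 ≅ Z^30, C_2 ≅ Z^20.

∂_1: C_1 → C_0 sends each edge [p,q] (with p < q) to q − p. For instance
  ∂[v_2,v_8] = [v_8] − [v_2].
The 10×30 boundary matrix has rank 9 and Smith normal form diag(1,1,1,1,1,1,1,1,1).

The boundary map ∂_2: C_2 → C_1 acts by ∂[p,q,r] = [q,r] − [p,r] + [p,q]. For instance
  ∂[v_5,v_7,v_9] = [v_7,v_9] − [v_5,v_9] + [v_5,v_7],
  ∂[v_1,v_5,v_6] = [v_5,v_6] − [v_1,v_6] + [v_1,v_5].
The resulting 30×20 matrix has rank 20, and its Smith normal form has invariant factors (1,1,1,1,1,1,1,1,1,1,1,1,1,1,1,1,1,1,1,2).

Reading off H_k = ker ∂_k / im ∂_{k+1}:

  H_1: rank ker ∂_1 − rank ∂_2 = (30 − 9) − 20 = 1, and ∂_2 has invariant factor 2 > 1, so H_1 = Z ⊕ Z_2.

H_1 = Z ⊕ Z_2.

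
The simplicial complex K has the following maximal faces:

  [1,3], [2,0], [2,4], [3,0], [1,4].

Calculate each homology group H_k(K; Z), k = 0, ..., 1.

H_0 = Z,  H_1 = Z.

Take the total order 0 < 1 < 2 < 3 < 4 on the vertex set. Then K (dimension 1) consists of the simplices:

  0-simplices (5): [0], [1], [2], [3], [4]
  1-simplices (5): [0,2], [0,3], [1,3], [1,4], [2,4]

so the chain groups are C_0 ≅ Z^5, C_1 ≅ Z^5.

The boundary map ∂_1: C_1 → C_0 sends each edge [p,q] (with p < q) to q − p. For instance
  ∂[1,3] = [3] − [1].
The 5×5 boundary matrix has rank 4 and Smith normal form diag(1,1,1,1).

From H_k ≅ ker(∂_k) / im(∂_{k+1}) we obtain:

  H_0: rank C_0 − rank ∂_1 = 5 − 4 = 1, and the invariant factors of ∂_1 are all 1, so H_0 = Z.
  H_1: rank ker ∂_1 − rank ∂_2 = (5 − 4) − 0 = 1, and there is no ∂_2, so H_1 = Z.

As a check, the Euler characteristic is 5 − 5 = 0, which agrees with 1 − 1 = 0.
(K is a triangulation of the circle S^1.)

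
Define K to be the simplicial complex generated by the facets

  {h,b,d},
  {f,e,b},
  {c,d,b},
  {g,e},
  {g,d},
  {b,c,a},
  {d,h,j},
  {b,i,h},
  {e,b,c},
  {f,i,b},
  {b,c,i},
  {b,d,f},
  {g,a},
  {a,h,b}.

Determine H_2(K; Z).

Order the vertices as a < b < c < d < e < f < g < h < i < j. Listing each simplex with vertices in this order, K has dimension 2 with simplices:

  0-simplices (10): a, b, c, d, e, f, g, h, i, j
  1-simplices (22): ab, ac, ag, ah, bc, bd, be, bf, bh, bi, cd, ce, ci, df, dg, dh, dj, ef, eg, fi, hi, hj
  2-simplices (11): abc, abh, bcd, bce, bci, bdf, bdh, bef, bfi, bhi, dhj

giving chain groups C_0 ≅ Z^10, C_1 ≅ Z^22, C_2 ≅ Z^11.

The boundary map ∂_1: C_1 → C_0 maps an edge to its endpoints' difference, ∂[p,q] = q − p. For instance
  ∂ac = c − a.
The resulting 10×22 matrix has rank 9, and its Smith normal form has invariant factors (1,1,1,1,1,1,1,1,1).

The boundary map ∂_2: C_2 → C_1 acts by ∂[p,q,r] = [q,r] − [p,r] + [p,q]. For instance
  ∂dhj = hj − dj + dh,
  ∂bhi = hi − bi + bh.
As a 22×11 matrix over Z this has rank 11, with invariant factors (1,1,1,1,1,1,1,1,1,1,1).

Reading off H_k = ker ∂_k / im ∂_{k+1}:

  H_2: rank ker ∂_2 − rank ∂_3 = (11 − 11) − 0 = 0, and there is no ∂_3, so H_2 ≅ 0.

H_2 = 0.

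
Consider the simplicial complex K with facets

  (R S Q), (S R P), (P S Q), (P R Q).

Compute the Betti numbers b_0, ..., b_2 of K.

We work with the vertex ordering P < Q < R < S. The simplices of K, each written with vertices in increasing order, are:

  0-simplices (4): P, Q, R, S
  1-simplices (6): PQ, PR, PS, QR, QS, RS
  2-simplices (4): PQR, PQS, PRS, QRS

Hence C_0 ≅ Z^4, C_1 ≅ Z^6, C_2 ≅ Z^4.

∂_1: C_1 → C_0 sends each edge [p,q] (with p < q) to q − p.
As a 4×6 matrix over Z this has rank 3, with invariant factors (1,1,1).

Boundary ∂_2: C_2 → C_1 sends each 2-simplex [p,q,r] to [q,r] − [p,r] + [p,q]. For instance
  ∂PQS = QS − PS + PQ,
  ∂PRS = RS − PS + PR.
The 6×4 boundary matrix has rank 3 and Smith normal form diag(1,1,1).

From H_k ≅ ker(∂_k) / im(∂_{k+1}) we obtain:

  H_0: rank C_0 − rank ∂_1 = 4 − 3 = 1, and the invariant factors of ∂_1 are all 1, so H_0 = Z.
  H_1: rank ker ∂_1 − rank ∂_2 = (6 − 3) − 3 = 0, and the invariant factors of ∂_2 are all 1, so H_1 = 0.
  H_2: rank ker ∂_2 − rank ∂_3 = (4 − 3) − 0 = 1, and there is no ∂_3, so H_2 = Z.

(K is a triangulation of the 2-sphere S^2.)

Hence the Betti numbers are b_0 = 1, b_1 = 0, b_2 = 1.

b_0 = 1, b_1 = 0, b_2 = 1.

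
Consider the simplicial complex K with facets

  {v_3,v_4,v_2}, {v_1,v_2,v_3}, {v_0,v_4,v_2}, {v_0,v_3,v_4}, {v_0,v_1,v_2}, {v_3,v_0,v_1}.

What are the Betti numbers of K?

b_0 = 1, b_1 = 0, b_2 = 1.

We work with the vertex ordering v_0 < v_1 < v_2 < v_3 < v_4. The simplices of K, each written with vertices in increasing order, are:

  0-simplices (5): [v_0], [v_1], [v_2], [v_3], [v_4]
  1-simplices (9): [v_0,v_1], [v_0,v_2], [v_0,v_3], [v_0,v_4], [v_1,v_2], [v_1,v_3], [v_2,v_3], [v_2,v_4], [v_3,v_4]
  2-simplices (6): [v_0,v_1,v_2], [v_0,v_1,v_3], [v_0,v_2,v_4], [v_0,v_3,v_4], [v_1,v_2,v_3], [v_2,v_3,v_4]

giving chain groups C_0 ≅ Z^5, C_1 ≅ Z^9, C_2 ≅ Z^6.

∂_1: C_1 → C_0 sends each edge [p,q] (with p < q) to q − p.
The 5×9 boundary matrix has rank 4 and Smith normal form diag(1,1,1,1).

Boundary ∂_2: C_2 → C_1 acts by ∂[p,q,r] = [q,r] − [p,r] + [p,q]. For instance
  ∂[v_0,v_1,v_3] = [v_1,v_3] − [v_0,v_3] + [v_0,v_1],
  ∂[v_1,v_2,v_3] = [v_2,v_3] − [v_1,v_3] + [v_1,v_2].
The 9×6 boundary matrix has rank 5 and Smith normal form diag(1,1,1,1,1).

Computing H_k = (kernel of ∂_k) / (image of ∂_{k+1}):

  H_0: rank C_0 − rank ∂_1 = 5 − 4 = 1, and the invariant factors of ∂_1 are all 1, so H_0 = Z.
  H_1: rank ker ∂_1 − rank ∂_2 = (9 − 4) − 5 = 0, and the invariant factors of ∂_2 are all 1, so H_1 = 0.
  H_2: rank ker ∂_2 − rank ∂_3 = (6 − 5) − 0 = 1, and there is no ∂_3, so H_2 = Z.

Hence the Betti numbers are b_0 = 1, b_1 = 0, b_2 = 1.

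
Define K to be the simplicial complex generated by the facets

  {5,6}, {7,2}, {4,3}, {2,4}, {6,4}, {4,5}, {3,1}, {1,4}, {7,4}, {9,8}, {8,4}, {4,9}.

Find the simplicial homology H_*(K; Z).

H_0 ≅ Z,  H_1 ≅ Z^4.

Take the total order 1 < 2 < 3 < 4 < 5 < 6 < 7 < 8 < 9 on the vertex set. Then K (dimension 1) consists of the simplices:

  0-simplices (9): [1], [2], [3], [4], [5], [6], [7], [8], [9]
  1-simplices (12): [1,3], [1,4], [2,4], [2,7], [3,4], [4,5], [4,6], [4,7], [4,8], [4,9], [5,6], [8,9]

giving chain groups C_0 ≅ Z^9, C_1 ≅ Z^12.

Boundary ∂_1: C_1 → C_0 is given by ∂[p,q] = [q] − [p]. For instance
  ∂[4,8] = [8] − [4].
As a 9×12 matrix over Z this has rank 8, with invariant factors (1,1,1,1,1,1,1,1).

Now H_k = ker ∂_k / im ∂_{k+1}, so:

  H_0: rank C_0 − rank ∂_1 = 9 − 8 = 1, and the invariant factors of ∂_1 are all 1, so H_0 = Z.
  H_1: rank ker ∂_1 − rank ∂_2 = (12 − 8) − 0 = 4, and there is no ∂_2, so H_1 = Z^4.

As a check, the Euler characteristic is 9 − 12 = -3, which agrees with 1 − 4 = -3.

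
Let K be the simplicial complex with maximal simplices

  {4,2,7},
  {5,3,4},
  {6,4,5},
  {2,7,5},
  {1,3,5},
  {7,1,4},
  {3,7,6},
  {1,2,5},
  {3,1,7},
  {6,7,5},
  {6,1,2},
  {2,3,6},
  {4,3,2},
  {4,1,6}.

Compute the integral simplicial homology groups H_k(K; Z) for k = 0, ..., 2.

H_0 ≅ Z,  H_1 ≅ Z^2,  H_2 ≅ Z.

K has 7 vertices, 21 edges, 14 triangles.
rank ∂_0 = 0, rank ∂_1 = 6 ⇒ b_0 = 7 − 0 − 6 = 1; all invariant factors of ∂_1 are 1 so no torsion. So H_0 = Z.
rank ∂_1 = 6, rank ∂_2 = 13 ⇒ b_1 = 21 − 6 − 13 = 2; all invariant factors of ∂_2 are 1 so no torsion. So H_1 = Z^2.
rank ∂_2 = 13, rank ∂_3 = 0 ⇒ b_2 = 14 − 13 − 0 = 1. So H_2 = Z.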